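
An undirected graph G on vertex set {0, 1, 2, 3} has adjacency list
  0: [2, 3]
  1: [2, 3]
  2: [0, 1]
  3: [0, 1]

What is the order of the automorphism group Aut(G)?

8

Every vertex has degree 2 and the graph is connected, so G is the 4-cycle C_4. C_4 has 4 rotations and 4 reflections, so Aut(C_4) ≅ D_4 of order 8.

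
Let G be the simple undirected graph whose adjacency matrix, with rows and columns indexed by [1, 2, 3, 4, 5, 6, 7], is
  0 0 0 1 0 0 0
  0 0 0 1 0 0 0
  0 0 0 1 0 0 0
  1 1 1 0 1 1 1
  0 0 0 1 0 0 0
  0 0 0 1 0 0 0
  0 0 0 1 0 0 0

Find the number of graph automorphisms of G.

Vertex 4 has degree 6 and every other vertex has degree 1, so G is the star K_{1,6} with centre 4. Any automorphism fixes the centre and permutes the 6 leaves freely, so Aut(G) ≅ S_6 of order 6! = 720.

720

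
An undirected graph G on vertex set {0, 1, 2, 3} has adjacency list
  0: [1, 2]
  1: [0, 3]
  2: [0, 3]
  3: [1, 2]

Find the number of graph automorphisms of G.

G is 2-regular and connected on 4 vertices, i.e. the cycle C_4. C_4 has 4 rotations and 4 reflections, so Aut(C_4) ≅ D_4 of order 8.

8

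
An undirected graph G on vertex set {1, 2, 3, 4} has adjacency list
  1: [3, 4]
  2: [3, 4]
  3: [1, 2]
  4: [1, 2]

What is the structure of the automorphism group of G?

D_4

Every vertex has degree 2 and the graph is connected, so G is the 4-cycle C_4. C_4 has 4 rotations and 4 reflections, so Aut(C_4) ≅ D_4 of order 8.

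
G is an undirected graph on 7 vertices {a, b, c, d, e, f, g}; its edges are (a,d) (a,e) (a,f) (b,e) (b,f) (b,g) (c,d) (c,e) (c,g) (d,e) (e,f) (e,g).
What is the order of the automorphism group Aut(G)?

Vertex e is the unique vertex of degree 6; the remaining 6 vertices each have degree 3 and induce a cycle, so G is the wheel on 7 vertices with hub e. With the hub fixed, the remaining symmetry is that of the rim cycle C_6, giving the dihedral group D_6.

12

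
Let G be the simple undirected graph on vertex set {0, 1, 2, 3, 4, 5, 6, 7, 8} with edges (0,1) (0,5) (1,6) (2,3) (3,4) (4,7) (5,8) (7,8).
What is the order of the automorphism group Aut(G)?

2

The degree sequence is [2, 2, 1, 2, 2, 2, 1, 2, 2]; the two degree-1 vertices 2 and 6 are the ends of a path, so G = P_9. The only nontrivial automorphism of a path is the end-to-end reflection, so Aut(G) ≅ Z_2.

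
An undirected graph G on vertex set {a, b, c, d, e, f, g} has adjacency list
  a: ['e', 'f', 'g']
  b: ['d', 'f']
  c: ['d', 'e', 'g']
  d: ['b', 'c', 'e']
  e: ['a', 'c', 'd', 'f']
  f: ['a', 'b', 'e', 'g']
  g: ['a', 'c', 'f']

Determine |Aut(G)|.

The degree sequence is [3, 2, 3, 3, 4, 4, 3]. Checking the degree-preserving permutations of the vertex set shows that none except the identity preserves every edge, so Aut(G) is trivial.

1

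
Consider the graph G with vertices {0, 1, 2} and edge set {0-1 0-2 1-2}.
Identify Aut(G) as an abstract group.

Every vertex has degree 2, so G is the complete graph K_3. Every bijection on the vertex set is an automorphism of K_3; hence Aut(K_3) ≅ S_3, order 6.

S_3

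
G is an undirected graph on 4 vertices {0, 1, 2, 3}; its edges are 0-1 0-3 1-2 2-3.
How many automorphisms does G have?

G is 2-regular and bipartite with parts {0, 2} and {1, 3} (each part is independent and every cross-pair is an edge), so G = K_{2,2}. Aut(K_{2,2}) is the wreath product S_2 ≀ Z_2: permute within each part, then optionally swap the parts; |Aut| = 2·(2!)² = 8.

8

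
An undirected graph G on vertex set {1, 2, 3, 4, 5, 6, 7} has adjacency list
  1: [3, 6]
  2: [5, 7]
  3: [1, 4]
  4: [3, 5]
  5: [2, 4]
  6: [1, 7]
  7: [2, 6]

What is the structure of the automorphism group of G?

D_7

Every vertex has degree 2 and the graph is connected, so G is the 7-cycle C_7. The automorphisms of the 7-cycle are exactly the symmetries of a regular 7-gon: the dihedral group D_7, |D_7| = 14.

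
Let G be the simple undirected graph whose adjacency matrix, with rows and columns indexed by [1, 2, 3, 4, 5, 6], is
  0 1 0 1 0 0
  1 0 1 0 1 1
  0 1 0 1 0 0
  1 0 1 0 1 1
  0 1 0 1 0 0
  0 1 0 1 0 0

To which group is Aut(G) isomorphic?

S_4 × S_2

The vertices split by degree into {2, 4} (degree 4) and {1, 3, 5, 6} (degree 2); every edge runs between the two parts, so G is the complete bipartite graph K_{2,4}. Automorphisms preserve the bipartition setwise (since the parts differ in size) and act as S_4 × S_2 within it; |Aut| = 48.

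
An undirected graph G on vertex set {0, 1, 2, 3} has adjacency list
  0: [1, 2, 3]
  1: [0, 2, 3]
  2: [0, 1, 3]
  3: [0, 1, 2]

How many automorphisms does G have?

Every vertex has degree 3, so G is the complete graph K_4. Any permutation of the 4 vertices preserves K_4, so Aut(K_4) = S_4 of order 4! = 24.

24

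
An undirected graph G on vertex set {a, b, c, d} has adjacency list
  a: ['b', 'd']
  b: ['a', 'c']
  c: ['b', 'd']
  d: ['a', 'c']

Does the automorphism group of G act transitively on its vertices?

Yes

Every vertex has degree 2 and the graph is connected, so G is the 4-cycle C_4. C_4 has 4 rotations and 4 reflections, so Aut(C_4) ≅ D_4 of order 8. Under this action every vertex can be carried to every other, so G is vertex-transitive.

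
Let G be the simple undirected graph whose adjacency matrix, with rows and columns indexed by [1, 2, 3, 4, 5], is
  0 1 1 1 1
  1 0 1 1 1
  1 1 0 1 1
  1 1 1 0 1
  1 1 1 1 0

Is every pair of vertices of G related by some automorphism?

All 5 vertices are pairwise adjacent: G = K_5. Any permutation of the 5 vertices preserves K_5, so Aut(K_5) = S_5 of order 5! = 120. Under this action every vertex can be carried to every other, so G is vertex-transitive.

Yes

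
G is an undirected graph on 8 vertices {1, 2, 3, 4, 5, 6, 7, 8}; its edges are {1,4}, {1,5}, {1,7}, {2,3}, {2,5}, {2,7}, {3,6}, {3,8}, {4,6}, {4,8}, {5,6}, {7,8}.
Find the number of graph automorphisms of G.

G is 3-regular and bipartite on 2^3 = 8 vertices with girth 4; it is the hypercube graph Q_3. The symmetry group of the 3-cube is the hyperoctahedral group B_3 = Z_2 ≀ S_3, of order 2^3·3! = 48.

48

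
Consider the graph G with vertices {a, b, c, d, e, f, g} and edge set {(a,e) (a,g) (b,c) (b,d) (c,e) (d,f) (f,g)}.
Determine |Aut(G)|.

Every vertex has degree 2 and the graph is connected, so G is the 7-cycle C_7. C_7 has 7 rotations and 7 reflections, so Aut(C_7) ≅ D_7 of order 14.

14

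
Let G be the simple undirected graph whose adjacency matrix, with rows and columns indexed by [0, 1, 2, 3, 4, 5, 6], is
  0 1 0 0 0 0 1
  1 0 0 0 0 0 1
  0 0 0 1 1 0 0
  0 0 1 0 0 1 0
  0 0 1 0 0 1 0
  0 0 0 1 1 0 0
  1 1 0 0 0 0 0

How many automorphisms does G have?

G has two connected components, {2, 3, 4, 5} and {0, 1, 6}; each is 2-regular, so G = C_4 ⊔ C_3. The components are non-isomorphic (different sizes), so Aut(G) = Aut(C_3) × Aut(C_4) = D_3 × D_4 of order 6·8 = 48.

48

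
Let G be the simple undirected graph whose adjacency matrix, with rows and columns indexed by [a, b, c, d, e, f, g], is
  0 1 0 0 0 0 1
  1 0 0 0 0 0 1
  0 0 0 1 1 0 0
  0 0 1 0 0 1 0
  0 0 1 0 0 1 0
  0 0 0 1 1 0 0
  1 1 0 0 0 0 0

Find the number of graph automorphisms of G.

48

G has two connected components, {c, d, e, f} and {a, b, g}; each is 2-regular, so G = C_4 ⊔ C_3. The components are non-isomorphic (different sizes), so Aut(G) = Aut(C_4) × Aut(C_3) = D_4 × D_3 of order 8·6 = 48.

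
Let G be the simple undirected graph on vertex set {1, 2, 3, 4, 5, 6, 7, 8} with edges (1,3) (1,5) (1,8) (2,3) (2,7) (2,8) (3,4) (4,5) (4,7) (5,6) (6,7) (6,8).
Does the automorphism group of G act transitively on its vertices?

Yes

G is 3-regular and bipartite on 2^3 = 8 vertices with girth 4; it is the hypercube graph Q_3. Aut(Q_3) consists of the signed permutations of the 3 coordinate axes: 3! permutations times 2^3 sign flips, so |Aut| = 2^3·3! = 48. Under this action every vertex can be carried to every other, so G is vertex-transitive.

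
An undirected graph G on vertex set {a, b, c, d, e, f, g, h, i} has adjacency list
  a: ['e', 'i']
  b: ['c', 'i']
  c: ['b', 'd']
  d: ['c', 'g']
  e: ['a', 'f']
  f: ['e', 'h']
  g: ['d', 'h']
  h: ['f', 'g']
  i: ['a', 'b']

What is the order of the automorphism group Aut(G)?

G is 2-regular and connected on 9 vertices, i.e. the cycle C_9. The automorphisms of the 9-cycle are exactly the symmetries of a regular 9-gon: the dihedral group D_9, |D_9| = 18.

18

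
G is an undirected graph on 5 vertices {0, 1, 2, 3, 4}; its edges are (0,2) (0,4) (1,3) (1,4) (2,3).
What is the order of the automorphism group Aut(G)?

Every vertex has degree 2 and the graph is connected, so G is the 5-cycle C_5. The automorphisms of the 5-cycle are exactly the symmetries of a regular 5-gon: the dihedral group D_5, |D_5| = 10.

10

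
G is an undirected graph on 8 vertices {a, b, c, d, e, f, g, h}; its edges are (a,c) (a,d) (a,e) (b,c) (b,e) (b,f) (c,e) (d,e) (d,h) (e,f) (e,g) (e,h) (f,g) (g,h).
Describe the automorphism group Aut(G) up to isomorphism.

D_7

Vertex e is the unique vertex of degree 7; the remaining 7 vertices each have degree 3 and induce a cycle, so G is the wheel on 8 vertices with hub e. Every automorphism fixes the hub and acts on the rim 7-cycle, so Aut(G) ≅ Aut(C_7) = D_7 of order 14.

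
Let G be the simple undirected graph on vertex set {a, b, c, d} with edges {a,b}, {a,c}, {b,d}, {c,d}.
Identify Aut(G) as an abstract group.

Every vertex has degree 2 and the graph is connected, so G is the 4-cycle C_4. The automorphisms of the 4-cycle are exactly the symmetries of a regular 4-gon: the dihedral group D_4, |D_4| = 8.

the dihedral group of order 8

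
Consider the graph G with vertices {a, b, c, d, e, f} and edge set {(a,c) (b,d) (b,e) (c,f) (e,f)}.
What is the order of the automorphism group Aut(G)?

2

The degree sequence is [1, 2, 2, 1, 2, 2]; the two degree-1 vertices a and d are the ends of a path, so G = P_6. A path has exactly one nontrivial symmetry — reversal — giving Aut(G) of order 2.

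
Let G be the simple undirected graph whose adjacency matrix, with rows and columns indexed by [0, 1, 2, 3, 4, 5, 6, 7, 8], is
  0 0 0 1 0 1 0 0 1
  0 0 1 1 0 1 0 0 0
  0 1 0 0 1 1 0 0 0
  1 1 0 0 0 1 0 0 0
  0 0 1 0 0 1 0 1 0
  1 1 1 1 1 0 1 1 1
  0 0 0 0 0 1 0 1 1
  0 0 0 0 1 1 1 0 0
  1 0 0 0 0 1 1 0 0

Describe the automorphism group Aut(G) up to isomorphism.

Vertex 5 is the unique vertex of degree 8; the remaining 8 vertices each have degree 3 and induce a cycle, so G is the wheel on 9 vertices with hub 5. Every automorphism fixes the hub and acts on the rim 8-cycle, so Aut(G) ≅ Aut(C_8) = D_8 of order 16.

D_8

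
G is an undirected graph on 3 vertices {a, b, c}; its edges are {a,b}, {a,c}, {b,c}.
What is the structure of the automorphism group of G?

the symmetric group on 3 letters

All 3 vertices are pairwise adjacent: G = K_3. Any permutation of the 3 vertices preserves K_3, so Aut(K_3) = S_3 of order 3! = 6.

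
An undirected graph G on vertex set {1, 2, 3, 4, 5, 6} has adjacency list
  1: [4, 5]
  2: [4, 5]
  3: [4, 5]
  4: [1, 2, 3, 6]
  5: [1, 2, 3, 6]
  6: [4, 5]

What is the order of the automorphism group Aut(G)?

48

The vertices split by degree into {4, 5} (degree 4) and {1, 2, 3, 6} (degree 2); every edge runs between the two parts, so G is the complete bipartite graph K_{2,4}. The parts have unequal sizes, so no automorphism swaps them; each part is permuted independently, giving S_4 × S_2 of order 4!·2! = 48.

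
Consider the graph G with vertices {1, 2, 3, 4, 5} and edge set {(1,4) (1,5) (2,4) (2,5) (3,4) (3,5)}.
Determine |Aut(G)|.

12

The vertices split by degree into {4, 5} (degree 3) and {1, 2, 3} (degree 2); every edge runs between the two parts, so G is the complete bipartite graph K_{2,3}. The parts have unequal sizes, so no automorphism swaps them; each part is permuted independently, giving S_3 × S_2 of order 3!·2! = 12.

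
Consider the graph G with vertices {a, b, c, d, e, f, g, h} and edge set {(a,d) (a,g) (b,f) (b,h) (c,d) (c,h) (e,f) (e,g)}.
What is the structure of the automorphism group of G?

D_8

G is 2-regular and connected on 8 vertices, i.e. the cycle C_8. C_8 has 8 rotations and 8 reflections, so Aut(C_8) ≅ D_8 of order 16.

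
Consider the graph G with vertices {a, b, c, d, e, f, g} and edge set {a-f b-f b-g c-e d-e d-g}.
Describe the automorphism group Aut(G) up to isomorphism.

C_2

The degree sequence is [1, 2, 1, 2, 2, 2, 2]; the two degree-1 vertices a and c are the ends of a path, so G = P_7. A path has exactly one nontrivial symmetry — reversal — giving Aut(G) of order 2.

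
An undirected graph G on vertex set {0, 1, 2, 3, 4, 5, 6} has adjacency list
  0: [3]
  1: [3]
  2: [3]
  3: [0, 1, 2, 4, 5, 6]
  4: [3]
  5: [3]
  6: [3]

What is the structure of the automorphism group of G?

Vertex 3 has degree 6 and every other vertex has degree 1, so G is the star K_{1,6} with centre 3. The 6 leaves are pairwise interchangeable while the centre is fixed, giving Aut(G) = S_6.

S_6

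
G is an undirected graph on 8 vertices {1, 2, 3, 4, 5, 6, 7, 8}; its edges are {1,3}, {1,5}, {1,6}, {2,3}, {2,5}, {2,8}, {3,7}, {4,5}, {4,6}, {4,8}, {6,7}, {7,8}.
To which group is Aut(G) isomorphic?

the hyperoctahedral group B_3

G is 3-regular and bipartite on 2^3 = 8 vertices with girth 4; it is the hypercube graph Q_3. Aut(Q_3) consists of the signed permutations of the 3 coordinate axes: 3! permutations times 2^3 sign flips, so |Aut| = 2^3·3! = 48.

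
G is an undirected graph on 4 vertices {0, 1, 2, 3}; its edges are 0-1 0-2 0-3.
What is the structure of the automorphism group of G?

the symmetric group on 3 letters

Vertex 0 has degree 3 and every other vertex has degree 1, so G is the star K_{1,3} with centre 0. Any automorphism fixes the centre and permutes the 3 leaves freely, so Aut(G) ≅ S_3 of order 3! = 6.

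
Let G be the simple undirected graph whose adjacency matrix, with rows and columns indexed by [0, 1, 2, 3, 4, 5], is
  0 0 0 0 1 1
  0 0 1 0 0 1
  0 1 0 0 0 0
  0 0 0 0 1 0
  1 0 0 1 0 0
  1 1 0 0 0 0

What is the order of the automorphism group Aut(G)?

2

The degree sequence is [2, 2, 1, 1, 2, 2]; the two degree-1 vertices 2 and 3 are the ends of a path, so G = P_6. The only nontrivial automorphism of a path is the end-to-end reflection, so Aut(G) ≅ Z_2.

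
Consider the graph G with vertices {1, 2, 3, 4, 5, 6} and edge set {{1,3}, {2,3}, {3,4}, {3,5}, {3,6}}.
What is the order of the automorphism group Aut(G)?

120

Vertex 3 has degree 5 and every other vertex has degree 1, so G is the star K_{1,5} with centre 3. The 5 leaves are pairwise interchangeable while the centre is fixed, giving Aut(G) = S_5.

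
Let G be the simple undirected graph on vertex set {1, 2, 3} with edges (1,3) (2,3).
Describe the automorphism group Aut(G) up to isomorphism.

The degree sequence is [1, 1, 2]; the two degree-1 vertices 1 and 2 are the ends of a path, so G = P_3. A path has exactly one nontrivial symmetry — reversal — giving Aut(G) of order 2.

the cyclic group of order 2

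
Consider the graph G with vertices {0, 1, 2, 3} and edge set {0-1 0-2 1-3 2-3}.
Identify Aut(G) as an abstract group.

S_2 ≀ Z_2

G is 2-regular and bipartite with parts {0, 3} and {1, 2} (each part is independent and every cross-pair is an edge), so G = K_{2,2}. Each part can be permuted independently (S_2 × S_2) and the two equal-size parts can also be swapped, giving (S_2 × S_2) ⋊ Z_2 of order 2·(2!)² = 8.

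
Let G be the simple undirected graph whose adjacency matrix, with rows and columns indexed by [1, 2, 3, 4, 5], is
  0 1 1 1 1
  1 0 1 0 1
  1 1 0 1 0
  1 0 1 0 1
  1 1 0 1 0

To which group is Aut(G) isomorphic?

D_4

Vertex 1 is the unique vertex of degree 4; the remaining 4 vertices each have degree 3 and induce a cycle, so G is the wheel on 5 vertices with hub 1. With the hub fixed, the remaining symmetry is that of the rim cycle C_4, giving the dihedral group D_4.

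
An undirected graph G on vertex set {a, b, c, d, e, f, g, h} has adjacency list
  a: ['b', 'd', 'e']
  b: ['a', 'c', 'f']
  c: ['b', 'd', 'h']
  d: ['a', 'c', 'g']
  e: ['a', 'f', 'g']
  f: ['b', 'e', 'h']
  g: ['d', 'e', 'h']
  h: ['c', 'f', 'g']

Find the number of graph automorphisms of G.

G is 3-regular and bipartite on 2^3 = 8 vertices with girth 4; it is the hypercube graph Q_3. Aut(Q_3) consists of the signed permutations of the 3 coordinate axes: 3! permutations times 2^3 sign flips, so |Aut| = 2^3·3! = 48.

48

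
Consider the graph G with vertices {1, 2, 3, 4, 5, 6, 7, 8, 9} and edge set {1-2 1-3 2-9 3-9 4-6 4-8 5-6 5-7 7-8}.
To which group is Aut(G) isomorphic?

G has two connected components, {4, 5, 6, 7, 8} and {1, 2, 3, 9}; each is 2-regular, so G = C_5 ⊔ C_4. No automorphism exchanges components of different sizes, hence Aut(G) is the direct product D_5 × D_4, order 80.

D_5 × D_4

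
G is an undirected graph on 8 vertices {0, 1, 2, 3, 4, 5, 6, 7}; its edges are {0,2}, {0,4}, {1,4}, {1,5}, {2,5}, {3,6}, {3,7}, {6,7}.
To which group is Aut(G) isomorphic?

D_5 × D_3

G has two connected components, {0, 1, 2, 4, 5} and {3, 6, 7}; each is 2-regular, so G = C_5 ⊔ C_3. No automorphism exchanges components of different sizes, hence Aut(G) is the direct product D_5 × D_3, order 60.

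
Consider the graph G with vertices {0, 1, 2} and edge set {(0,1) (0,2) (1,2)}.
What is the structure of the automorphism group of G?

All 3 vertices are pairwise adjacent: G = K_3. Every bijection on the vertex set is an automorphism of K_3; hence Aut(K_3) ≅ S_3, order 6.

the symmetric group on 3 letters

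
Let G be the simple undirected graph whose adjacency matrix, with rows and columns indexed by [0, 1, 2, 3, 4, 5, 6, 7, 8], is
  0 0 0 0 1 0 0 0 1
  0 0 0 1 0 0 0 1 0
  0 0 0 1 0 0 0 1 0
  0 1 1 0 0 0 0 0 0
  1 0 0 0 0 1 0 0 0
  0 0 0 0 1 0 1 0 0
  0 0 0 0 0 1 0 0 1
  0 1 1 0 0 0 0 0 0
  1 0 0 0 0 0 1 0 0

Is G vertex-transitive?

No

G has two connected components, {0, 4, 5, 6, 8} and {1, 2, 3, 7}; each is 2-regular, so G = C_5 ⊔ C_4. The orbit of 0 under Aut(G) is {0, 4, 5, 6, 8}, which does not contain 1, so G is not vertex-transitive.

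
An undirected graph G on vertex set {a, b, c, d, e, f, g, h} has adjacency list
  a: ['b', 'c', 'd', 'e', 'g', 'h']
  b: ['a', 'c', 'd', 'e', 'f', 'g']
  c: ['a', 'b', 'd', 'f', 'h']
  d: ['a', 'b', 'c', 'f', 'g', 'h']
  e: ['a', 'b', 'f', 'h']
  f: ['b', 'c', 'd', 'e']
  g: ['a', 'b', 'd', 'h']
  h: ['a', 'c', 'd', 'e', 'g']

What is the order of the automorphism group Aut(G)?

The degree sequence is [6, 6, 5, 6, 4, 4, 4, 5]. Checking the degree-preserving permutations of the vertex set shows that none except the identity preserves every edge, so Aut(G) is trivial.

1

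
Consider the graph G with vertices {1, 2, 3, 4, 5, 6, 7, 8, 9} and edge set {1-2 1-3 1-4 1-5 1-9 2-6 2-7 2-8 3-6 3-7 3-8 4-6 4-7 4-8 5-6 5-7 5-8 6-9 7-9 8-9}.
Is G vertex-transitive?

No

Automorphisms preserve degree, but G has vertices of degree 4 and vertices of degree 5; no automorphism maps one to the other, so G is not vertex-transitive.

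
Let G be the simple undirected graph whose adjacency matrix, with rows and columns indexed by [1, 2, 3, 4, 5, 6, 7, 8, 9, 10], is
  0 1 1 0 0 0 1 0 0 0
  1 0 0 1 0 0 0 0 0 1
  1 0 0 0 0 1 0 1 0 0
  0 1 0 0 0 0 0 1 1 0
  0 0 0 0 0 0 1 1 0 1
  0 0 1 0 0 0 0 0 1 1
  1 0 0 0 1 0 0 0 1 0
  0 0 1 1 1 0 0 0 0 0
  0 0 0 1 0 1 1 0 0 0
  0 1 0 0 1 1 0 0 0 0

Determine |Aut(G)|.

G is 3-regular on 10 vertices with no triangles and no 4-cycles (girth 5): this is the Petersen graph. It is a classical fact that the Petersen graph has automorphism group S_5 (order 120), arising from its description as the Kneser graph K(5,2).

120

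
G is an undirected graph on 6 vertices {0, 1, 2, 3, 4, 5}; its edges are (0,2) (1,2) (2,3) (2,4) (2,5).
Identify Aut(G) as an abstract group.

the symmetric group on 5 letters

Vertex 2 has degree 5 and every other vertex has degree 1, so G is the star K_{1,5} with centre 2. The 5 leaves are pairwise interchangeable while the centre is fixed, giving Aut(G) = S_5.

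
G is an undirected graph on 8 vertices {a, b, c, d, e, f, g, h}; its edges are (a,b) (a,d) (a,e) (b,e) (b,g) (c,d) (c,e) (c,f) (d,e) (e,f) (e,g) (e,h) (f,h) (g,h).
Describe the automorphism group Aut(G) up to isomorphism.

Vertex e is the unique vertex of degree 7; the remaining 7 vertices each have degree 3 and induce a cycle, so G is the wheel on 8 vertices with hub e. With the hub fixed, the remaining symmetry is that of the rim cycle C_7, giving the dihedral group D_7.

D_7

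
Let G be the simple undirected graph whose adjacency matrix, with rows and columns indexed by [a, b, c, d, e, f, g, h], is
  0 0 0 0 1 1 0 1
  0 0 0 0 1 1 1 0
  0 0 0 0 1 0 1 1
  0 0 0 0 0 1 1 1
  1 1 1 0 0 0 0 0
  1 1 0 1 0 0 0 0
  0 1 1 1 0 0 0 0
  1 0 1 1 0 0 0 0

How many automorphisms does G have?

48

G is 3-regular and bipartite on 2^3 = 8 vertices with girth 4; it is the hypercube graph Q_3. The symmetry group of the 3-cube is the hyperoctahedral group B_3 = Z_2 ≀ S_3, of order 2^3·3! = 48.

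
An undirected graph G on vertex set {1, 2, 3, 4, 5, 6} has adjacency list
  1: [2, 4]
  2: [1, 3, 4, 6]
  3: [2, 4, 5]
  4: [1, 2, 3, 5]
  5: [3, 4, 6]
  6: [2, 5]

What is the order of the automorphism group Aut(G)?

Degrees alone do not determine every vertex (e.g. 1 and 6 both have degree 2), but their neighbour-degree multisets differ: N(1) has degrees [4, 4] while N(6) has degrees [3, 4]. Repeating this refinement separates all vertices, so the only automorphism is the identity.

1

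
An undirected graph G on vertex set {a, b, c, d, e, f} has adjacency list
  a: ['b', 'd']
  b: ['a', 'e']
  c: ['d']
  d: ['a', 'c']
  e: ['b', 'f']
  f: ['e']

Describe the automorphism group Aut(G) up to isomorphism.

The degree sequence is [2, 2, 1, 2, 2, 1]; the two degree-1 vertices c and f are the ends of a path, so G = P_6. The only nontrivial automorphism of a path is the end-to-end reflection, so Aut(G) ≅ Z_2.

the cyclic group of order 2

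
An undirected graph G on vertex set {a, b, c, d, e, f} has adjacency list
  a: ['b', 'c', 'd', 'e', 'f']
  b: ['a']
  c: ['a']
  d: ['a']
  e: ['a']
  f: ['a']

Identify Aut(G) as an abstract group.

S_5

Vertex a has degree 5 and every other vertex has degree 1, so G is the star K_{1,5} with centre a. The 5 leaves are pairwise interchangeable while the centre is fixed, giving Aut(G) = S_5.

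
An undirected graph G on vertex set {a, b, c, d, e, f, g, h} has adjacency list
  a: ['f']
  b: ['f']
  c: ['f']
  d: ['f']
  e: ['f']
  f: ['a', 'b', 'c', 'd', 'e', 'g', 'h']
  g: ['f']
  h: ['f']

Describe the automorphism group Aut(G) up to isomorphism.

the symmetric group on 7 letters

Vertex f has degree 7 and every other vertex has degree 1, so G is the star K_{1,7} with centre f. The 7 leaves are pairwise interchangeable while the centre is fixed, giving Aut(G) = S_7.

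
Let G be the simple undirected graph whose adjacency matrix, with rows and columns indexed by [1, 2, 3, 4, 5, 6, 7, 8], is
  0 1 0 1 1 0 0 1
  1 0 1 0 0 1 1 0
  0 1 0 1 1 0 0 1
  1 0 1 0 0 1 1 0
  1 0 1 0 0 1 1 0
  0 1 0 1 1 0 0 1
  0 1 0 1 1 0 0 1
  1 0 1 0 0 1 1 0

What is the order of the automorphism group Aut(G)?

1152

G is 4-regular and bipartite with parts {2, 4, 5, 8} and {1, 3, 6, 7} (each part is independent and every cross-pair is an edge), so G = K_{4,4}. Aut(K_{4,4}) is the wreath product S_4 ≀ Z_2: permute within each part, then optionally swap the parts; |Aut| = 2·(4!)² = 1152.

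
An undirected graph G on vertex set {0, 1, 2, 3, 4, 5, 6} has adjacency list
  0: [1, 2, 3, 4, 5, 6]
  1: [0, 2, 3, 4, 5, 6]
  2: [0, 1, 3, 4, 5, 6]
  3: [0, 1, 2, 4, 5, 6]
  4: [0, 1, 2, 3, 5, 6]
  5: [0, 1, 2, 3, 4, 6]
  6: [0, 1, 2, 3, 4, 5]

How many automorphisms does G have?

5040

All 7 vertices are pairwise adjacent: G = K_7. Any permutation of the 7 vertices preserves K_7, so Aut(K_7) = S_7 of order 7! = 5040.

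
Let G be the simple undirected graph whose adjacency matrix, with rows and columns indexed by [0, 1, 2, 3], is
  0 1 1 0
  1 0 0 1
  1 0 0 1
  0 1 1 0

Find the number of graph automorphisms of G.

G is 2-regular and bipartite on 2^2 = 4 vertices with girth 4; it is the hypercube graph Q_2. The symmetry group of the 2-cube is the hyperoctahedral group B_2 = Z_2 ≀ S_2, of order 2^2·2! = 8.

8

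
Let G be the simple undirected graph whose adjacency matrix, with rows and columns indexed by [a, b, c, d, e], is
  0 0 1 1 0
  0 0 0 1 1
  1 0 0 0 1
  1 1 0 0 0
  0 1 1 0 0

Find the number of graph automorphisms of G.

10

G is 2-regular and connected on 5 vertices, i.e. the cycle C_5. C_5 has 5 rotations and 5 reflections, so Aut(C_5) ≅ D_5 of order 10.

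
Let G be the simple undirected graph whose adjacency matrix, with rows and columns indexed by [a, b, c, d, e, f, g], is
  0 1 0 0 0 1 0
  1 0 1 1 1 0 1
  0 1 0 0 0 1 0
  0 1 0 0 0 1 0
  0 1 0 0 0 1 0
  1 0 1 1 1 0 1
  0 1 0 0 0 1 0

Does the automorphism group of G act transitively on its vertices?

No

Automorphisms preserve degree, but G has vertices of degree 2 and vertices of degree 5; no automorphism maps one to the other, so G is not vertex-transitive.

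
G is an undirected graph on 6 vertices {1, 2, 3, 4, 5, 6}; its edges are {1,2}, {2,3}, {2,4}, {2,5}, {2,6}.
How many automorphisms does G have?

120

Vertex 2 has degree 5 and every other vertex has degree 1, so G is the star K_{1,5} with centre 2. The 5 leaves are pairwise interchangeable while the centre is fixed, giving Aut(G) = S_5.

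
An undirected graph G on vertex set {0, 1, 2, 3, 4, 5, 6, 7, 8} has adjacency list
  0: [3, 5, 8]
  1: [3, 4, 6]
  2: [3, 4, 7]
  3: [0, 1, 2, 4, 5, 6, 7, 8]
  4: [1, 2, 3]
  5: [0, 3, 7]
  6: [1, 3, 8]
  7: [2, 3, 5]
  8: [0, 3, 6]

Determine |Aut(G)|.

16

Vertex 3 is the unique vertex of degree 8; the remaining 8 vertices each have degree 3 and induce a cycle, so G is the wheel on 9 vertices with hub 3. With the hub fixed, the remaining symmetry is that of the rim cycle C_8, giving the dihedral group D_8.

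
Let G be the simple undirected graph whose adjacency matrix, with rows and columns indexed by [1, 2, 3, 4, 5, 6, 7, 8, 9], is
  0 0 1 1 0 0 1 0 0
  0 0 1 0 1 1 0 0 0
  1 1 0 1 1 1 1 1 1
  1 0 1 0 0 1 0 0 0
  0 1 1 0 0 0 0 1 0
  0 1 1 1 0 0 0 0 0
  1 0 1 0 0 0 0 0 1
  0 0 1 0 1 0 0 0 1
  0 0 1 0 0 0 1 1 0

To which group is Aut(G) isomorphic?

D_8

Vertex 3 is the unique vertex of degree 8; the remaining 8 vertices each have degree 3 and induce a cycle, so G is the wheel on 9 vertices with hub 3. With the hub fixed, the remaining symmetry is that of the rim cycle C_8, giving the dihedral group D_8.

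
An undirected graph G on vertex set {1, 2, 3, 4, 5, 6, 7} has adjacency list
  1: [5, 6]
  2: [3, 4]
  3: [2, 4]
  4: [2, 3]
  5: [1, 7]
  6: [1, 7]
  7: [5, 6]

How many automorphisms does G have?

48

G has two connected components, {1, 5, 6, 7} and {2, 3, 4}; each is 2-regular, so G = C_4 ⊔ C_3. No automorphism exchanges components of different sizes, hence Aut(G) is the direct product D_3 × D_4, order 48.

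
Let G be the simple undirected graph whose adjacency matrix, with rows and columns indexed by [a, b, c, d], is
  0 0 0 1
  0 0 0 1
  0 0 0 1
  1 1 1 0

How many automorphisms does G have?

Vertex d has degree 3 and every other vertex has degree 1, so G is the star K_{1,3} with centre d. The 3 leaves are pairwise interchangeable while the centre is fixed, giving Aut(G) = S_3.

6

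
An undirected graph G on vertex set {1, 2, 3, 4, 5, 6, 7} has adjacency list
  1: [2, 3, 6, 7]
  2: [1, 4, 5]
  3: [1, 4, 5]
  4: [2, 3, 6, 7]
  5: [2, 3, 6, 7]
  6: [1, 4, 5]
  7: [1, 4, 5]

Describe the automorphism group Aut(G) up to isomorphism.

The vertices split by degree into {1, 4, 5} (degree 4) and {2, 3, 6, 7} (degree 3); every edge runs between the two parts, so G is the complete bipartite graph K_{3,4}. The parts have unequal sizes, so no automorphism swaps them; each part is permuted independently, giving S_4 × S_3 of order 4!·3! = 144.

S_4 × S_3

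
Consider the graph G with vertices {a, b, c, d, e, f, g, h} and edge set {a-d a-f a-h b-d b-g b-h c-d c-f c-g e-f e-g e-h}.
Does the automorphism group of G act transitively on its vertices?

G is 3-regular and bipartite on 2^3 = 8 vertices with girth 4; it is the hypercube graph Q_3. Aut(Q_3) consists of the signed permutations of the 3 coordinate axes: 3! permutations times 2^3 sign flips, so |Aut| = 2^3·3! = 48. This group acts transitively on the 8 vertices.

Yes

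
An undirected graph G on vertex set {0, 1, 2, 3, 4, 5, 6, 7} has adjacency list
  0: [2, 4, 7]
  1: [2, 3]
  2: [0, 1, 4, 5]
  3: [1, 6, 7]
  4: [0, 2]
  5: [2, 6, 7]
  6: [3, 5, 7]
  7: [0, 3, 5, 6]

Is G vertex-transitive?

Automorphisms preserve degree, but G has vertices of degree 2 and vertices of degree 4; no automorphism maps one to the other, so G is not vertex-transitive.

No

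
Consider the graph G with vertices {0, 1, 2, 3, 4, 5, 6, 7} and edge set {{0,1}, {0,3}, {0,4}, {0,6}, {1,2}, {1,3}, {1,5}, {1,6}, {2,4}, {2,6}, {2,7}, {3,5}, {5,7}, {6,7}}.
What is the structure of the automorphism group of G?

{e}

The degree sequence is [4, 5, 4, 3, 2, 3, 4, 3]. Checking the degree-preserving permutations of the vertex set shows that none except the identity preserves every edge, so Aut(G) is trivial.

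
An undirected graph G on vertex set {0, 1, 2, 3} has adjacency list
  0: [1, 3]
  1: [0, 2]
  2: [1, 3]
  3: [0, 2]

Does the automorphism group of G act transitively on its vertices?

G is 2-regular and bipartite on 2^2 = 4 vertices with girth 4; it is the hypercube graph Q_2. The symmetry group of the 2-cube is the hyperoctahedral group B_2 = Z_2 ≀ S_2, of order 2^2·2! = 8. This group acts transitively on the 4 vertices.

Yes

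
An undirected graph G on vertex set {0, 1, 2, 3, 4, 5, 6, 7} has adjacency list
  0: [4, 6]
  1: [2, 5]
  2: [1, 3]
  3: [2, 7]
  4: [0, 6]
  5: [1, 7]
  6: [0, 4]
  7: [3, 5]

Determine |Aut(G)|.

G has two connected components, {1, 2, 3, 5, 7} and {0, 4, 6}; each is 2-regular, so G = C_5 ⊔ C_3. No automorphism exchanges components of different sizes, hence Aut(G) is the direct product D_3 × D_5, order 60.

60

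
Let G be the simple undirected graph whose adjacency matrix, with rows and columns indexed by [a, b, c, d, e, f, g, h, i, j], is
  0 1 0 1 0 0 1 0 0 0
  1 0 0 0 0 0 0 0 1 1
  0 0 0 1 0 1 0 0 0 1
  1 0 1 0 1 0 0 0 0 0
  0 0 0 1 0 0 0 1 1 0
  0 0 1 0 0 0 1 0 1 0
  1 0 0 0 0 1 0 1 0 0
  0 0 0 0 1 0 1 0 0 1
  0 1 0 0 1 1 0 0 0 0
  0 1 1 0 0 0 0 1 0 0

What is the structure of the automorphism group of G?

G is 3-regular on 10 vertices with no triangles and no 4-cycles (girth 5): this is the Petersen graph. It is a classical fact that the Petersen graph has automorphism group S_5 (order 120), arising from its description as the Kneser graph K(5,2).

the symmetric group S_5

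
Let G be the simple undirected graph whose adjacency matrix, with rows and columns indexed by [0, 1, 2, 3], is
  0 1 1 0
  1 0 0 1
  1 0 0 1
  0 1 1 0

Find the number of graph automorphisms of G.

G is 2-regular and connected on 4 vertices, i.e. the cycle C_4. C_4 has 4 rotations and 4 reflections, so Aut(C_4) ≅ D_4 of order 8.

8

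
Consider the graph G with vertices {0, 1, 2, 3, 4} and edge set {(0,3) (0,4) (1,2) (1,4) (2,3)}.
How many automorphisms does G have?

Every vertex has degree 2 and the graph is connected, so G is the 5-cycle C_5. The automorphisms of the 5-cycle are exactly the symmetries of a regular 5-gon: the dihedral group D_5, |D_5| = 10.

10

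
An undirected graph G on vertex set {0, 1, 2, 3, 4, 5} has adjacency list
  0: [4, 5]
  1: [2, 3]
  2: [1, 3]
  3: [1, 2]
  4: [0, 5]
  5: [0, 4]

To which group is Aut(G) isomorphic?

D_3 ≀ Z_2

G has two connected components, {0, 4, 5} and {1, 2, 3}; each is 2-regular, so G = C_3 ⊔ C_3. Aut of a disjoint union of two copies of C_3 is the wreath product D_3 ≀ Z_2, of order 2·6² = 72.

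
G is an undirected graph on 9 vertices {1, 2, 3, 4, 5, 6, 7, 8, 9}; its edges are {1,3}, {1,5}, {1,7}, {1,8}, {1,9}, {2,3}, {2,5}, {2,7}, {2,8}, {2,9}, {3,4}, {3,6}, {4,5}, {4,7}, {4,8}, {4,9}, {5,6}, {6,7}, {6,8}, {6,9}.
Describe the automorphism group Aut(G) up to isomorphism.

The vertices split by degree into {1, 2, 4, 6} (degree 5) and {3, 5, 7, 8, 9} (degree 4); every edge runs between the two parts, so G is the complete bipartite graph K_{4,5}. The parts have unequal sizes, so no automorphism swaps them; each part is permuted independently, giving S_5 × S_4 of order 5!·4! = 2880.

S_5 × S_4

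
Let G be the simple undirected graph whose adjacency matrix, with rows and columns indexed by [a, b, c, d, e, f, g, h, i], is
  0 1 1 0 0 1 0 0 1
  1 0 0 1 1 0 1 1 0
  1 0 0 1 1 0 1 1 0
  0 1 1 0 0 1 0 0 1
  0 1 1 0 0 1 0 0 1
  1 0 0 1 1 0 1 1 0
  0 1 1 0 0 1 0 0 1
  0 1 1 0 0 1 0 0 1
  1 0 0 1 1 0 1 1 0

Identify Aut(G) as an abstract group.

The vertices split by degree into {b, c, f, i} (degree 5) and {a, d, e, g, h} (degree 4); every edge runs between the two parts, so G is the complete bipartite graph K_{4,5}. The parts have unequal sizes, so no automorphism swaps them; each part is permuted independently, giving S_5 × S_4 of order 5!·4! = 2880.

S_5 × S_4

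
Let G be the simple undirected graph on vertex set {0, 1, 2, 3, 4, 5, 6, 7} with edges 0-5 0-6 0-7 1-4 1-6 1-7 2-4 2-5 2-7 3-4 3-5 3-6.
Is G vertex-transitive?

Yes

G is 3-regular and bipartite on 2^3 = 8 vertices with girth 4; it is the hypercube graph Q_3. The symmetry group of the 3-cube is the hyperoctahedral group B_3 = Z_2 ≀ S_3, of order 2^3·3! = 48. This group acts transitively on the 8 vertices.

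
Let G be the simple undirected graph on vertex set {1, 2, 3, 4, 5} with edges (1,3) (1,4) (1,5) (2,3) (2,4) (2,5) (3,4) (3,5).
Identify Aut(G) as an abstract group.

the dihedral group of order 8

Vertex 3 is the unique vertex of degree 4; the remaining 4 vertices each have degree 3 and induce a cycle, so G is the wheel on 5 vertices with hub 3. With the hub fixed, the remaining symmetry is that of the rim cycle C_4, giving the dihedral group D_4.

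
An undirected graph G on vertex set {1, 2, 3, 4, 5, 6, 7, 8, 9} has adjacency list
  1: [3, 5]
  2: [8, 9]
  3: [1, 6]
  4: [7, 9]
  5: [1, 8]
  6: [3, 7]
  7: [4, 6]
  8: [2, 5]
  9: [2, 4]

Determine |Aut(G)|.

18

Every vertex has degree 2 and the graph is connected, so G is the 9-cycle C_9. The automorphisms of the 9-cycle are exactly the symmetries of a regular 9-gon: the dihedral group D_9, |D_9| = 18.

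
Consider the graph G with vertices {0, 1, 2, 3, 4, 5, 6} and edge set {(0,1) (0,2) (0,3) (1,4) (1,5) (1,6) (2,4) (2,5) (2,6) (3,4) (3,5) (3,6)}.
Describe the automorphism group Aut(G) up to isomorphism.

The vertices split by degree into {1, 2, 3} (degree 4) and {0, 4, 5, 6} (degree 3); every edge runs between the two parts, so G is the complete bipartite graph K_{3,4}. Automorphisms preserve the bipartition setwise (since the parts differ in size) and act as S_4 × S_3 within it; |Aut| = 144.

S_4 × S_3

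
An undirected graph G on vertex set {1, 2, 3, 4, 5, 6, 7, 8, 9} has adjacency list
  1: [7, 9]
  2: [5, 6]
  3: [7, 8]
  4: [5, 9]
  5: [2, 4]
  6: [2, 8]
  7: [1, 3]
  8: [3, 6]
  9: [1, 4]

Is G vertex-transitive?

Yes

G is 2-regular and connected on 9 vertices, i.e. the cycle C_9. C_9 has 9 rotations and 9 reflections, so Aut(C_9) ≅ D_9 of order 18. This group acts transitively on the 9 vertices.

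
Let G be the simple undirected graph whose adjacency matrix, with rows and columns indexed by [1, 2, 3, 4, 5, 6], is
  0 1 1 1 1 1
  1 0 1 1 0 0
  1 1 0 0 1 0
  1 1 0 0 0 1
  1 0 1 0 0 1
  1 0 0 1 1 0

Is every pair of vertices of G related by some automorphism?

No

Vertex 1 is the only vertex of degree 5, so every automorphism fixes it; G is not vertex-transitive.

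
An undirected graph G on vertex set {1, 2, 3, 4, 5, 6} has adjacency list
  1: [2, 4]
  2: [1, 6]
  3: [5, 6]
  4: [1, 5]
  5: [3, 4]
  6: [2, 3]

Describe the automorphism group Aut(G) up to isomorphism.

Every vertex has degree 2 and the graph is connected, so G is the 6-cycle C_6. C_6 has 6 rotations and 6 reflections, so Aut(C_6) ≅ D_6 of order 12.

D_6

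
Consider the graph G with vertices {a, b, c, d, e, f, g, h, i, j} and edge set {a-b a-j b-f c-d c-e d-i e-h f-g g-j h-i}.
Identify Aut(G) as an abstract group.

D_5 ≀ Z_2

G has two connected components, {a, b, f, g, j} and {c, d, e, h, i}; each is 2-regular, so G = C_5 ⊔ C_5. Aut of a disjoint union of two copies of C_5 is the wreath product D_5 ≀ Z_2, of order 2·10² = 200.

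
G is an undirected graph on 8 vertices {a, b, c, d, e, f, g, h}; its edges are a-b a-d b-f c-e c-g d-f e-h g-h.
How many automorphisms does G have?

128

G has two connected components, {a, b, d, f} and {c, e, g, h}; each is 2-regular, so G = C_4 ⊔ C_4. Aut of a disjoint union of two copies of C_4 is the wreath product D_4 ≀ Z_2, of order 2·8² = 128.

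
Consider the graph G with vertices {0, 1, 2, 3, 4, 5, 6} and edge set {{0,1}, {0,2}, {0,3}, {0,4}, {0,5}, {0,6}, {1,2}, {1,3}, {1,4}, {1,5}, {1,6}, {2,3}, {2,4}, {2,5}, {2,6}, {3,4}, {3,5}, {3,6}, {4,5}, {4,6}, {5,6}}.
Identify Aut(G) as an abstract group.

Every vertex has degree 6, so G is the complete graph K_7. Any permutation of the 7 vertices preserves K_7, so Aut(K_7) = S_7 of order 7! = 5040.

the symmetric group on 7 letters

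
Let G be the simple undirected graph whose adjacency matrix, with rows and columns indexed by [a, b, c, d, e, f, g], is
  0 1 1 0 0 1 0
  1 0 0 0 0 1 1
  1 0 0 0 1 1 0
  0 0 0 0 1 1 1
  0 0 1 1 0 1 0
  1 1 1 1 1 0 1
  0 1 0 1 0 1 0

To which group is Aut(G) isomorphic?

D_6

Vertex f is the unique vertex of degree 6; the remaining 6 vertices each have degree 3 and induce a cycle, so G is the wheel on 7 vertices with hub f. With the hub fixed, the remaining symmetry is that of the rim cycle C_6, giving the dihedral group D_6.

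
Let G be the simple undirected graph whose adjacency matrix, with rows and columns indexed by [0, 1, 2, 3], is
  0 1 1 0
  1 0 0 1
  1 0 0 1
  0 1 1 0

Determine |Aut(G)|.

8

G is 2-regular and bipartite on 2^2 = 4 vertices with girth 4; it is the hypercube graph Q_2. Aut(Q_2) consists of the signed permutations of the 2 coordinate axes: 2! permutations times 2^2 sign flips, so |Aut| = 2^2·2! = 8.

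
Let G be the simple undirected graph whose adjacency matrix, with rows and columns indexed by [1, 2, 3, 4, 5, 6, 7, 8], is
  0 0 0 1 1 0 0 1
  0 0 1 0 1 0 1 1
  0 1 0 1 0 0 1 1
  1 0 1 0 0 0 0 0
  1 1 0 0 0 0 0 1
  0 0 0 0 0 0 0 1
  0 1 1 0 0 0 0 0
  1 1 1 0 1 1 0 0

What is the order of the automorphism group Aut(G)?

Degrees alone do not determine every vertex (e.g. 1 and 5 both have degree 3), but their neighbour-degree multisets differ: N(1) has degrees [2, 3, 5] while N(5) has degrees [3, 4, 5]. Repeating this refinement separates all vertices, so the only automorphism is the identity.

1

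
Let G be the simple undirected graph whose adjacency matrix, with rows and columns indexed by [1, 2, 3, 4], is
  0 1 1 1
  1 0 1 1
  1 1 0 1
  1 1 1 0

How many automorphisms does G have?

Every vertex has degree 3, so G is the complete graph K_4. Any permutation of the 4 vertices preserves K_4, so Aut(K_4) = S_4 of order 4! = 24.

24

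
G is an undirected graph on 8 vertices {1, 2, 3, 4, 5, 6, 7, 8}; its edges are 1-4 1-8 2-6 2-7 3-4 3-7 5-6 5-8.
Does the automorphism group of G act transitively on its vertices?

Yes

G is 2-regular and connected on 8 vertices, i.e. the cycle C_8. C_8 has 8 rotations and 8 reflections, so Aut(C_8) ≅ D_8 of order 16. This group acts transitively on the 8 vertices.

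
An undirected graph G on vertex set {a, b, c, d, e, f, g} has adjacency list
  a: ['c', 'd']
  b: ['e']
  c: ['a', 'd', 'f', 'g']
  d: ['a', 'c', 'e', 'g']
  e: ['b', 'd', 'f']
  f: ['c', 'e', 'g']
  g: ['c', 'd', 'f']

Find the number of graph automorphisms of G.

1

The degree sequence is [2, 1, 4, 4, 3, 3, 3]. Checking the degree-preserving permutations of the vertex set shows that none except the identity preserves every edge, so Aut(G) is trivial.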